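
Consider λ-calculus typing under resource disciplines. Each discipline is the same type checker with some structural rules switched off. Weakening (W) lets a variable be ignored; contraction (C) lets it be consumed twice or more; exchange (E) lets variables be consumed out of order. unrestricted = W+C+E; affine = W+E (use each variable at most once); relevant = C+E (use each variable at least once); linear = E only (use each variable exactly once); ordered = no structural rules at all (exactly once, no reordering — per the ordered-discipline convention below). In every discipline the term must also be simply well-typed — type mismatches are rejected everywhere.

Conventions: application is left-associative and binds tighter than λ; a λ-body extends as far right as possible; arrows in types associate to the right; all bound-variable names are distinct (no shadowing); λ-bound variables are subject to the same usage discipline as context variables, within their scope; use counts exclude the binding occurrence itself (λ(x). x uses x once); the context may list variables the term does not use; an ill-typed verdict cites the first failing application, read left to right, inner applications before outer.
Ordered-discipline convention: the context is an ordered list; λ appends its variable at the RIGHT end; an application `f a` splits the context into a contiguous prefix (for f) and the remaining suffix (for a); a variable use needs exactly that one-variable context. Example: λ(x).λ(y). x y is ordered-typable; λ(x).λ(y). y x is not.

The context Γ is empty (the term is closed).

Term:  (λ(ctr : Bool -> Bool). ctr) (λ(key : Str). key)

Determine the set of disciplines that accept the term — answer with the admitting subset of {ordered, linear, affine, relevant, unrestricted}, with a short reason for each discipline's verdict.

admitted in: none
counts: ctr (bound): 1×, key (bound): 1×
uses in reading order: ctr, key
typing: ill-typed: an application expects Bool -> Bool but receives Str -> Str
ordered: ✗, a type mismatch blocks all five
linear: ✗, the type mismatch rejects it
affine: ✗, not simply typable
relevant: ✗, fails simple typing
unrestricted: ✗, a type mismatch blocks all five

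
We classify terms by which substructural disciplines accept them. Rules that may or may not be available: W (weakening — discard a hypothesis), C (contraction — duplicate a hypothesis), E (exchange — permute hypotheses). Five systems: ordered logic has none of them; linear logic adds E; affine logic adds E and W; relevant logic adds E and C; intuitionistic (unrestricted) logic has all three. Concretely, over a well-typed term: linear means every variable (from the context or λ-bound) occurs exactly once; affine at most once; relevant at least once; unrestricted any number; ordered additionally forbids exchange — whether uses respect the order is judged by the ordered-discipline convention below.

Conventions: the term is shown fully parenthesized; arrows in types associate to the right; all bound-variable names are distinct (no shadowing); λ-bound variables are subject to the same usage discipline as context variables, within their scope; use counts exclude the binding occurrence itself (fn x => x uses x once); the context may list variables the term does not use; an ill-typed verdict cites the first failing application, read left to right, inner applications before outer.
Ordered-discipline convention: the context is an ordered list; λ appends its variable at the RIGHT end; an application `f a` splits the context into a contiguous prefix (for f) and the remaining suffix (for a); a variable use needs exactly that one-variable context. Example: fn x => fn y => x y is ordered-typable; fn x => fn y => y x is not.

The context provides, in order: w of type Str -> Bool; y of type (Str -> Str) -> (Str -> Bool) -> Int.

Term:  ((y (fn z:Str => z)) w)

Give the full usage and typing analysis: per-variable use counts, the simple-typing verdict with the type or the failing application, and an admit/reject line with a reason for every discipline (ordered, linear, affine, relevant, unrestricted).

counts: w: 1, y: 1, z (bound): 1
uses in reading order: y, z, w
typing: well-typed — term : Int
ordered: ✗, needs exchange: uses follow y, z, w
linear: ✓, exactly-once usage across w, y, z
affine: ✓, at most one use each (w, y, z)
relevant: ✓, none of w, y, z goes unused
unrestricted: ✓, simply typable at Int; W, C, E all held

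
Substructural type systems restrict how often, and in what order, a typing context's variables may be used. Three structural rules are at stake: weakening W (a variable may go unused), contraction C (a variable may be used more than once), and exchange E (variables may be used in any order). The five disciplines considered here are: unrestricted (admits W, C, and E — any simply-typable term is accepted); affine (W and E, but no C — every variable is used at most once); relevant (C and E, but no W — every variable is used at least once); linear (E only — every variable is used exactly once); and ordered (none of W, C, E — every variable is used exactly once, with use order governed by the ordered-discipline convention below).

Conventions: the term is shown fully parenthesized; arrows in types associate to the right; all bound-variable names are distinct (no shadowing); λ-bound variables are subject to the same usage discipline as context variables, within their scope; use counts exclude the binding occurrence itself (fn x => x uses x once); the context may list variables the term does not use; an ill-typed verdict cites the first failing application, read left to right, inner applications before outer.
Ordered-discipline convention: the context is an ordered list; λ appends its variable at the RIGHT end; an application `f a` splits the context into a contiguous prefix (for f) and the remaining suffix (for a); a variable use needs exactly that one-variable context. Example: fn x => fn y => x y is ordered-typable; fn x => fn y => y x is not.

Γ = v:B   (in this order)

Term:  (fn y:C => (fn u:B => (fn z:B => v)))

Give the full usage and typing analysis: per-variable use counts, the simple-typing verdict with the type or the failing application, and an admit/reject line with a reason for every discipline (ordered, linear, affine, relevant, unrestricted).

variable uses: v=1, y (bound)=0, u (bound)=0, z (bound)=0
use order (left to right): v
typing: the term checks, with type C → B → B → B
ordered: ✗, y, u, z never used (weakening)
linear: ✗, y, u, z never used (weakening)
affine: ✓, none of v, y, u, z used more than once
relevant: ✗, y, u, z never used (weakening)
unrestricted: ✓, well-typed at C → B → B → B; no restrictions here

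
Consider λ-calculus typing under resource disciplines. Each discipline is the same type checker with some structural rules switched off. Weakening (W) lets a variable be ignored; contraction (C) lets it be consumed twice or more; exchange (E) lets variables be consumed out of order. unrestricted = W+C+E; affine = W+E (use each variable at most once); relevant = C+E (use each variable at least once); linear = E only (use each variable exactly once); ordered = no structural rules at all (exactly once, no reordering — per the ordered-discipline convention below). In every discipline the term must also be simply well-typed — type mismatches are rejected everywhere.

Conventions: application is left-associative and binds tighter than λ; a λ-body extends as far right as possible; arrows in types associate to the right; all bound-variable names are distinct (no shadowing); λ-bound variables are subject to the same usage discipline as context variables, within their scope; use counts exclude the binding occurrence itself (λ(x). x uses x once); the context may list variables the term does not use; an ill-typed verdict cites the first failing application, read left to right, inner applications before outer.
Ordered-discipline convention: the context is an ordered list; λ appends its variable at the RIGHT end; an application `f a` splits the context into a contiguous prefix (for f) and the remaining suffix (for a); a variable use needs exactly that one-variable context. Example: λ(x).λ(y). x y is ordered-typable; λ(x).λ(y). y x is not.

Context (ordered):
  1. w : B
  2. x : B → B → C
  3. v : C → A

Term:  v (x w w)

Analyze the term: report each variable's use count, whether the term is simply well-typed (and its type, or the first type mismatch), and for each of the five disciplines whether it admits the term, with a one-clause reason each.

variable uses: w: 2×; x: 1×; v: 1×
order of uses: v, x, w, w
typing: the term checks, with type A
ordered: ✗, repeated use of w ×2
linear: ✗, repeated use of w ×2
affine: ✗, repeated use of w ×2
relevant: ✓, every one of w, x, v appears
unrestricted: ✓, typability at A is all that's needed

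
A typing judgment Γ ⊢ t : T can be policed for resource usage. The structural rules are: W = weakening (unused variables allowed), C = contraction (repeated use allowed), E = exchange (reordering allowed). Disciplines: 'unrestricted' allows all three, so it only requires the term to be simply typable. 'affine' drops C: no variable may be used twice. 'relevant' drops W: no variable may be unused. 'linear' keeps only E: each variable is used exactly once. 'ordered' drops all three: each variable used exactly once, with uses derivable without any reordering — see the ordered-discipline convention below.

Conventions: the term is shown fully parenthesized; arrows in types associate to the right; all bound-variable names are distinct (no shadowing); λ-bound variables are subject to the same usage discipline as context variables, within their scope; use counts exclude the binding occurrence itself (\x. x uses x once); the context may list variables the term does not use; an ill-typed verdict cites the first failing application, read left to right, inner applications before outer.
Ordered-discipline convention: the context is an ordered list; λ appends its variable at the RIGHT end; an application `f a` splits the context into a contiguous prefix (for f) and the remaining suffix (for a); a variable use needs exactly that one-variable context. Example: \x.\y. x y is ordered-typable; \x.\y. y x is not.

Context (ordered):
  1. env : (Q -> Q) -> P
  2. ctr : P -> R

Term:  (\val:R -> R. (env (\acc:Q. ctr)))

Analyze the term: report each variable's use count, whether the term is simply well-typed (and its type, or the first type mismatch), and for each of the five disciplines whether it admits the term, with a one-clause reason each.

usage: env=1; ctr=1; val (bound)=0; acc (bound)=0
uses in reading order: env, ctr
typing: ill-typed: an application expects Q -> Q but receives Q -> P -> R
ordered ✗ (fails simple typing)
linear ✗ (a type mismatch blocks all five)
affine ✗ (the type mismatch rejects it)
relevant ✗ (not simply typable)
unrestricted ✗ (fails simple typing)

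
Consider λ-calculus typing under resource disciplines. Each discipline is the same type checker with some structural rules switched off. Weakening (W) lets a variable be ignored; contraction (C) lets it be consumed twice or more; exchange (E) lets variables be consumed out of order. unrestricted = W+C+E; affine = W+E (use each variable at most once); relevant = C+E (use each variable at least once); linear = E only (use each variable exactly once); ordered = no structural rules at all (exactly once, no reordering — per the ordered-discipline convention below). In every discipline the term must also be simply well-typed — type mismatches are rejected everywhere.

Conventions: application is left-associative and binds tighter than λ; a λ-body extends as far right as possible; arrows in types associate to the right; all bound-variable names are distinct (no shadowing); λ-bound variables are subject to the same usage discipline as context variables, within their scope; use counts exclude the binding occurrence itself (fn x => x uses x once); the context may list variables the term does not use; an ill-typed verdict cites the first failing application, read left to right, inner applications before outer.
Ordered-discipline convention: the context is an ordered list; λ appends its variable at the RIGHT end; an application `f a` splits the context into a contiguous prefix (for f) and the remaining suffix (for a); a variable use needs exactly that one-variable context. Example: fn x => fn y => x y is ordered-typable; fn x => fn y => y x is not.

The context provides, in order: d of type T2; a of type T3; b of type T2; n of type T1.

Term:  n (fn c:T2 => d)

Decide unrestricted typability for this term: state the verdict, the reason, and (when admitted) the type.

no — fails simple typing
usage: d=1; a=0; b=0; n=1; c (λ-bound)=0
use order (left to right): n, d
typing: ill-typed: non-arrow in function slot: T1
summary: ordered ✗ · linear ✗ · affine ✗ · relevant ✗ · unrestricted ✗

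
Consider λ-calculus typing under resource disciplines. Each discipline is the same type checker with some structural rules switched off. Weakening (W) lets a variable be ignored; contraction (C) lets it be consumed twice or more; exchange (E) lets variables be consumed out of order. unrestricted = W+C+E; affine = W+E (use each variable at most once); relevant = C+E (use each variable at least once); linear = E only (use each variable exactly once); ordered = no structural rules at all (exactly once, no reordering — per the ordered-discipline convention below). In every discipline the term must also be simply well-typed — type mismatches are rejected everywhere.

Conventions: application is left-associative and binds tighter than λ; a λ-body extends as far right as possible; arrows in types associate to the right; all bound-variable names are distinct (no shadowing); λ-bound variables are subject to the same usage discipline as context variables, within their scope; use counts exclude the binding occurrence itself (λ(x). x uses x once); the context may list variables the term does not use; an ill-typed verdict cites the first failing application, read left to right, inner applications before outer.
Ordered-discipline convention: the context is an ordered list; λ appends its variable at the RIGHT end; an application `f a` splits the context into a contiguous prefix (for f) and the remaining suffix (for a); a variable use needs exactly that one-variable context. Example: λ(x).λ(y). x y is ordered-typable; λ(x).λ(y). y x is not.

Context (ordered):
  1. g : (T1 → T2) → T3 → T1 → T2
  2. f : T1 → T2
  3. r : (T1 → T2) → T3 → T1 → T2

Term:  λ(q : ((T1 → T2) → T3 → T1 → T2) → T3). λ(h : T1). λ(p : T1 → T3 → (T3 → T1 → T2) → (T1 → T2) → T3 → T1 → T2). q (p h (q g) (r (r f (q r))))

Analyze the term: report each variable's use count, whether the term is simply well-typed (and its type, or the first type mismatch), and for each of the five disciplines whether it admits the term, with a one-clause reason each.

variable uses: g=1, f=1, r=3, q (bound)=3, h (bound)=1, p (bound)=1
use order (left to right): q, p, h, q, g, r, r, f, q, r
typing: well-typed at (((T1 → T2) → T3 → T1 → T2) → T3) → T1 → (T1 → T3 → (T3 → T1 → T2) → (T1 → T2) → T3 → T1 → T2) → T3
ordered: ✗ — needs contraction — r ×3, q ×3
linear: ✗ — needs contraction — r ×3, q ×3
affine: ✗ — needs contraction — r ×3, q ×3
relevant: ✓ — g, f, r, q, h, p: all used, weakening unneeded
unrestricted: ✓ — simply typable at (((T1 → T2) → T3 → T1 → T2) → T3) → T1 → (T1 → T3 → (T3 → T1 → T2) → (T1 → T2) → T3 → T1 → T2) → T3; W, C, E all held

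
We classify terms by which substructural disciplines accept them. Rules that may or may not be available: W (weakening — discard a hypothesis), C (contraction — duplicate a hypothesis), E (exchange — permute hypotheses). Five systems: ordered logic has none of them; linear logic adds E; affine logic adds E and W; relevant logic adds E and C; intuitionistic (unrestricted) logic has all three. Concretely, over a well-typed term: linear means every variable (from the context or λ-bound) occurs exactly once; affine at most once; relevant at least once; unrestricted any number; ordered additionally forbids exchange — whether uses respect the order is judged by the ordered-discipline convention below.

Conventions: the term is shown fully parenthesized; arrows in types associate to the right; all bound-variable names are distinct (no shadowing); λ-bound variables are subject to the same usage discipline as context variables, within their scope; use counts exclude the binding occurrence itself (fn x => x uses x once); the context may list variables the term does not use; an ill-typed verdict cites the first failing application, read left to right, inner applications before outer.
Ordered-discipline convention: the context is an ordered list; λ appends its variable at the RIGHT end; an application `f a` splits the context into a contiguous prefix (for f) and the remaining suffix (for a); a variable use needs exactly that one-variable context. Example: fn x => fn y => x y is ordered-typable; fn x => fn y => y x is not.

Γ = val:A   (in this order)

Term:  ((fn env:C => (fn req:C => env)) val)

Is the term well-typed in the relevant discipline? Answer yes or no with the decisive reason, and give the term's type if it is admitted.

no — not simply typable
counts: val: 1, env [bound]: 1, req [bound]: 0
uses in reading order: env, val
typing: ill-typed: a function awaiting C gets A
all disciplines: ordered ✗ | linear ✗ | affine ✗ | relevant ✗ | unrestricted ✗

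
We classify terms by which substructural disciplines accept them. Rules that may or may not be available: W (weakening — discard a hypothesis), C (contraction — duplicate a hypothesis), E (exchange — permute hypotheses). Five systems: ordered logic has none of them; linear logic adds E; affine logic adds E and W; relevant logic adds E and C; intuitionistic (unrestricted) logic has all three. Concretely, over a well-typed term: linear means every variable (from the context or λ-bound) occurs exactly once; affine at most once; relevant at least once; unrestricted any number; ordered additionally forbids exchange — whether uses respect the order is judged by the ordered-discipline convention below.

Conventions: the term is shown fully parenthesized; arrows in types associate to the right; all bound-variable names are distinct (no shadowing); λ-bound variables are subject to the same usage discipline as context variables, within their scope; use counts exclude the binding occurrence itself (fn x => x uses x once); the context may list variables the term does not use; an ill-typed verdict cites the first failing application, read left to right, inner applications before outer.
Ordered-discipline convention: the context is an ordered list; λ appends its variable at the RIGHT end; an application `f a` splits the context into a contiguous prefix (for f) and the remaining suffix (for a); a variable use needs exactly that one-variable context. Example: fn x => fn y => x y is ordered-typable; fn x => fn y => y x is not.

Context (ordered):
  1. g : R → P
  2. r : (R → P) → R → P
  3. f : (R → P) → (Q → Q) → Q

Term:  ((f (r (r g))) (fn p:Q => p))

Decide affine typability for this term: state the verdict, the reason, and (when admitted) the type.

no — uses contraction: r ×2
usage: g=1, r=2, f=1, p [bound]=1
order of uses: f, r, r, g, p
typing: ✓ — Q
all disciplines: ordered ✗, linear ✗, affine ✗, relevant ✓, unrestricted ✓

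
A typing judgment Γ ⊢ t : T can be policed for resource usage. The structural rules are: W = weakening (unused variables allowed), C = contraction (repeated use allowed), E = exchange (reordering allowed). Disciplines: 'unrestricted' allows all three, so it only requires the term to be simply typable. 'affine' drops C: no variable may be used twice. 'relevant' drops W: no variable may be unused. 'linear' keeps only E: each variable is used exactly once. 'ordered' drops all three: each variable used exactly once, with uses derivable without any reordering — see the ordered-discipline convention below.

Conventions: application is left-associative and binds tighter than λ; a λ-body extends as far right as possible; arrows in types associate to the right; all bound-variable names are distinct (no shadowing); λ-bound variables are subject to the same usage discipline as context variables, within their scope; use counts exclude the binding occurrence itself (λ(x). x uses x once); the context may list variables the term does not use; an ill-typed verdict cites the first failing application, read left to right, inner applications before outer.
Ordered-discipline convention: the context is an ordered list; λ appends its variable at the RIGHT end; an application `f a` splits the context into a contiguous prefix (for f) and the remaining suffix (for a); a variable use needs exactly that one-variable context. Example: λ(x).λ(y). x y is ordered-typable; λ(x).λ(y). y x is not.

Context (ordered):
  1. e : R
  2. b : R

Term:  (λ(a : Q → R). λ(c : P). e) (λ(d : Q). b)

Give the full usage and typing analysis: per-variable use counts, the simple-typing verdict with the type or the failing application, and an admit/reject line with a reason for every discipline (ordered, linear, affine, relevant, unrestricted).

counts: e: 1×; b: 1×; a (bound): 0×; c (bound): 0×; d (bound): 0×
uses in reading order: e, b
typing: well-typed at P → R
ordered: ✗, a, c, d left unused
linear: ✗, a, c, d left unused
affine: ✓, none of e, b, a, c, d used more than once
relevant: ✗, a, c, d left unused
unrestricted: ✓, well-typed at P → R; no restrictions here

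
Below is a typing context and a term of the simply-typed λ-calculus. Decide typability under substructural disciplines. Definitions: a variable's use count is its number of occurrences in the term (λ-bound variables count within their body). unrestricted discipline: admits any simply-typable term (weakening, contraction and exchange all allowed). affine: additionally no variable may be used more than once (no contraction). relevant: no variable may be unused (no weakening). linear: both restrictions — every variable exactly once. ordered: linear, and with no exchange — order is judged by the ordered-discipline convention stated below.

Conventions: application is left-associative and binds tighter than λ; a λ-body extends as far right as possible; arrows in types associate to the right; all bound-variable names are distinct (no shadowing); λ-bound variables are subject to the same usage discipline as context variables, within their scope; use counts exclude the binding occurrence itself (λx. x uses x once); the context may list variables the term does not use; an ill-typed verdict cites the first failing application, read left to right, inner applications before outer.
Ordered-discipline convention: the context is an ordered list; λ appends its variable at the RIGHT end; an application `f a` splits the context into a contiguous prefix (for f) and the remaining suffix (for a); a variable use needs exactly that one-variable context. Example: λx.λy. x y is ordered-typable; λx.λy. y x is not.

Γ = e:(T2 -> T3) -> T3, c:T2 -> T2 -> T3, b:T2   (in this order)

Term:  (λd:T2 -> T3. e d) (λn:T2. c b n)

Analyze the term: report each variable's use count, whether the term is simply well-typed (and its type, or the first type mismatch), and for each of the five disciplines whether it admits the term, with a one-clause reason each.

usage: e: 1×; c: 1×; b: 1×; d [bound]: 1×; n [bound]: 1×
order of uses: e, d, c, b, n
typing: well-typed — term : T3
ordered: ✓ — one use each (e, c, b, d, n); ordered split holds
linear: ✓ — exactly-once usage across e, c, b, d, n
affine: ✓ — no duplicate uses among e, c, b, d, n
relevant: ✓ — e, c, b, d, n: all used, weakening unneeded
unrestricted: ✓ — type-checks (T3) and nothing is barred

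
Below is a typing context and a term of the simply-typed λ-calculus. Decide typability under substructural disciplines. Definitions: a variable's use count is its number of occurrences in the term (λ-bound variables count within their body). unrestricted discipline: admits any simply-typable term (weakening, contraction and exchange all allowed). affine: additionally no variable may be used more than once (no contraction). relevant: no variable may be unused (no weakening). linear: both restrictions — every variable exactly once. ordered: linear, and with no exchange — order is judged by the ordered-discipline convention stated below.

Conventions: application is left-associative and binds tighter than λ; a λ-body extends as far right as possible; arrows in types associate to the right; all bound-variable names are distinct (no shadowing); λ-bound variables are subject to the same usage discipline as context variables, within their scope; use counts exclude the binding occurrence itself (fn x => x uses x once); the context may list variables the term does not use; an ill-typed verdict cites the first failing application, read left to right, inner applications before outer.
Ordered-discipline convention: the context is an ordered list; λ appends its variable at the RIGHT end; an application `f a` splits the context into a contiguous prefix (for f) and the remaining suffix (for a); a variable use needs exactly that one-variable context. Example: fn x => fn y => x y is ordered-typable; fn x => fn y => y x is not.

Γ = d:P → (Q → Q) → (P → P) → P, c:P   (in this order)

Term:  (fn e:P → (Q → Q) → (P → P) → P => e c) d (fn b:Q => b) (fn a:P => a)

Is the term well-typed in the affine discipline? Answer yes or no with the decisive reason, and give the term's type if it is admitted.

yes — d, c, e, b, a: no repeats, contraction unneeded; term : P
variable uses: d ×1, c ×1, e (bound) ×1, b (bound) ×1, a (bound) ×1
use order (left to right): e, c, d, b, a
typing: ✓ — P
across the five disciplines: ordered ✗ · linear ✓ · affine ✓ · relevant ✓ · unrestricted ✓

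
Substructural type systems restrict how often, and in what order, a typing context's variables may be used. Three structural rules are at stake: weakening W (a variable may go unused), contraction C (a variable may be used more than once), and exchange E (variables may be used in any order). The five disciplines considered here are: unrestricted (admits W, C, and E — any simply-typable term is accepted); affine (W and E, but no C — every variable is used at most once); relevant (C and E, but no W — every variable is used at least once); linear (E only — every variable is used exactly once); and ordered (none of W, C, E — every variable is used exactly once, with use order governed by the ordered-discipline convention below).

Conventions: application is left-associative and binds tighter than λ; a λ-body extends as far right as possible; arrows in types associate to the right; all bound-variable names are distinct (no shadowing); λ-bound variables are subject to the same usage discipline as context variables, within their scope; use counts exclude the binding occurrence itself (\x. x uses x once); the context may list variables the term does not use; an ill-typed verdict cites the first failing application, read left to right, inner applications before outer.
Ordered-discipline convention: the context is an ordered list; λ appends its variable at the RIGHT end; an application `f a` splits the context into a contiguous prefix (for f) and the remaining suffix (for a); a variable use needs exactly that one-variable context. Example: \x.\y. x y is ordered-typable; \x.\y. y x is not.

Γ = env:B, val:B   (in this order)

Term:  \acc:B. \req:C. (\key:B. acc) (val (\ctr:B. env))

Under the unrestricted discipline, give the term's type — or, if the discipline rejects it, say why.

not well-typed under unrestricted — a type mismatch blocks all five
counts: env=1, val=1, acc [bound]=1, req [bound]=0, key [bound]=0, ctr [bound]=0
uses in reading order: acc, val, env
typing: ill-typed: non-function type B applied to an argument
across the five disciplines: ordered ✗ | linear ✗ | affine ✗ | relevant ✗ | unrestricted ✗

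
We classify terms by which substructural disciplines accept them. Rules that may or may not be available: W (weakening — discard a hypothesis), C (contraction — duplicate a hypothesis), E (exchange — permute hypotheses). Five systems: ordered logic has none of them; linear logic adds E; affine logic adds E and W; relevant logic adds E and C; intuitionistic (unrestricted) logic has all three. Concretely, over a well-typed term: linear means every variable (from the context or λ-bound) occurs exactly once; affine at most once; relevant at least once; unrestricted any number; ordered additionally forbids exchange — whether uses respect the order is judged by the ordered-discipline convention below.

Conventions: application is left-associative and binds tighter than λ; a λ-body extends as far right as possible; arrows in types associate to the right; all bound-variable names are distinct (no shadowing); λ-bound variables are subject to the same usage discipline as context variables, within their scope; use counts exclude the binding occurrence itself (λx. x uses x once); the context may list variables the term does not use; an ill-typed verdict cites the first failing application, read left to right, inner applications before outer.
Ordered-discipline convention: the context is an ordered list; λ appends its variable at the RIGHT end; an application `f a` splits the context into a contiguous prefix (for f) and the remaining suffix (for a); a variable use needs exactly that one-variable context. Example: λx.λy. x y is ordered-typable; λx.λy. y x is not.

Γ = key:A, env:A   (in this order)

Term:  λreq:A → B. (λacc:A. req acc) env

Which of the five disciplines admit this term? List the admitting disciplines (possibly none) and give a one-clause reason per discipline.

accepted by: affine, unrestricted
use counts: key ×0, env ×1, req (λ-bound) ×1, acc (λ-bound) ×1
left-to-right use order: req, acc, env
typing: ✓ — (A → B) → B
ordered: ✗, needs weakening: key unused
linear: ✗, needs weakening: key unused
affine: ✓, key, env, req, acc: no repeats, contraction unneeded
relevant: ✗, needs weakening: key unused
unrestricted: ✓, well-typed at (A → B) → B; no restrictions here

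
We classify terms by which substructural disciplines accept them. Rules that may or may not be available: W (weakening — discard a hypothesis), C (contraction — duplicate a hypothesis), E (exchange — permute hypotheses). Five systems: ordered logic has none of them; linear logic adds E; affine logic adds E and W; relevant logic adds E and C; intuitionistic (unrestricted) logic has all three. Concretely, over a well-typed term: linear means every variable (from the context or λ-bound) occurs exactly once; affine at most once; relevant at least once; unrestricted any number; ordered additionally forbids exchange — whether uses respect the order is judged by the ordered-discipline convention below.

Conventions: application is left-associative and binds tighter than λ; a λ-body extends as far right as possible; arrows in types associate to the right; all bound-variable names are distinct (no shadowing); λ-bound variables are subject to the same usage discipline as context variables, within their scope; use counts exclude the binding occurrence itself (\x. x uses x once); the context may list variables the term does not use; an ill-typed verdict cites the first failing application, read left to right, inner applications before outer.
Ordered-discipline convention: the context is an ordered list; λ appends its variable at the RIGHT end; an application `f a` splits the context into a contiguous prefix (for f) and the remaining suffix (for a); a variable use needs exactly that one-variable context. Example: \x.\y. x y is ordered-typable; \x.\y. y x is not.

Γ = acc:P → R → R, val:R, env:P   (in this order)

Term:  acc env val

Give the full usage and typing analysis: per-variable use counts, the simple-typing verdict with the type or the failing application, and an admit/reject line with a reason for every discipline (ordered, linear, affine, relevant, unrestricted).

use counts: acc: 1, val: 1, env: 1
left-to-right use order: acc, env, val
typing: well-typed — term : R
ordered ✗ (no ordered split (uses run acc, env, val))
linear ✓ (each of acc, val, env used exactly once)
affine ✓ (at most one use each (acc, val, env))
relevant ✓ (acc, val, env: all used, weakening unneeded)
unrestricted ✓ (type-checks (R) and nothing is barred)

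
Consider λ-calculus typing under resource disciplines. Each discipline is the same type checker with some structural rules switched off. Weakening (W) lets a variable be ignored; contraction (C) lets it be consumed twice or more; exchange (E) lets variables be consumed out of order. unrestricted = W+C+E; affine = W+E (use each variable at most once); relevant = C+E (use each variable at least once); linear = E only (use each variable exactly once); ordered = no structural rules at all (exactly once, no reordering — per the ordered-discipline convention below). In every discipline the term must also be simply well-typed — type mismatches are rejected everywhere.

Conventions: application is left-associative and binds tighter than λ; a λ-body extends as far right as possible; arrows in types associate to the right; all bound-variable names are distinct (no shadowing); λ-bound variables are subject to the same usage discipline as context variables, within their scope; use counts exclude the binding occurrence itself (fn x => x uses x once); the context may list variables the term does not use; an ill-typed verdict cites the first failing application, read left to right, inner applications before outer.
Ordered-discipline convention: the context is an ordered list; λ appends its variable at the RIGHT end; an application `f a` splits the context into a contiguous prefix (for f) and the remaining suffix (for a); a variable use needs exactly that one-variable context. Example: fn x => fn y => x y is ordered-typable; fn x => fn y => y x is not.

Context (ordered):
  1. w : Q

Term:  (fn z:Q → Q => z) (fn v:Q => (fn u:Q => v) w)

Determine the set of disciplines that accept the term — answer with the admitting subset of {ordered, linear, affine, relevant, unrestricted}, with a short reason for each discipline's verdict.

admitted by: affine, unrestricted
variable uses: w=1; z (λ-bound)=1; v (λ-bound)=1; u (λ-bound)=0
use order (left to right): z, v, w
typing: the term checks, with type Q → Q
ordered: ✗ — u left unused
linear: ✗ — u left unused
affine: ✓ — w, z, v, u: no repeats, contraction unneeded
relevant: ✗ — u left unused
unrestricted: ✓ — well-typed at Q → Q; no restrictions here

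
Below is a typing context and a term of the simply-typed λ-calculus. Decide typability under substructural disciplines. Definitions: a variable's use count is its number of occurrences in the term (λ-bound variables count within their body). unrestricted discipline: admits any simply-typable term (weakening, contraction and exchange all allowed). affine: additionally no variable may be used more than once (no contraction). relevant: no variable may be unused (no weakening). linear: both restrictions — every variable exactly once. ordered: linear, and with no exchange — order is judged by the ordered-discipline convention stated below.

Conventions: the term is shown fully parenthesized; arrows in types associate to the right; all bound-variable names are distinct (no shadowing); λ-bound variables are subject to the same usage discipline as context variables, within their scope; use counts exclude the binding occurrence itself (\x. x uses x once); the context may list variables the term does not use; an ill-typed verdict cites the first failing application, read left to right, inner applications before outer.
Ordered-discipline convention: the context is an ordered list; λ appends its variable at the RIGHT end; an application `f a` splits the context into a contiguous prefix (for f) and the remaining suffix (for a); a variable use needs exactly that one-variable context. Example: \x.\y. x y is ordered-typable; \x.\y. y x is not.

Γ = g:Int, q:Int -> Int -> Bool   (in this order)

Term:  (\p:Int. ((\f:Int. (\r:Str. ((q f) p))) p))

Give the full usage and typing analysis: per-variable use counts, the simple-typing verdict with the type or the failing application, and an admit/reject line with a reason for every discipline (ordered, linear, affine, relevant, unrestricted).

variable uses: g=0; q=1; p (bound)=2; f (bound)=1; r (bound)=0
left-to-right use order: q, f, p, p
typing: well-typed at Int -> Str -> Bool
ordered: ✗, uses contraction: p ×2; unused: g, r — weakening required
linear: ✗, uses contraction: p ×2; unused: g, r — weakening required
affine: ✗, uses contraction: p ×2
relevant: ✗, unused: g, r — weakening required
unrestricted: ✓, type-checks (Int -> Str -> Bool) and nothing is barred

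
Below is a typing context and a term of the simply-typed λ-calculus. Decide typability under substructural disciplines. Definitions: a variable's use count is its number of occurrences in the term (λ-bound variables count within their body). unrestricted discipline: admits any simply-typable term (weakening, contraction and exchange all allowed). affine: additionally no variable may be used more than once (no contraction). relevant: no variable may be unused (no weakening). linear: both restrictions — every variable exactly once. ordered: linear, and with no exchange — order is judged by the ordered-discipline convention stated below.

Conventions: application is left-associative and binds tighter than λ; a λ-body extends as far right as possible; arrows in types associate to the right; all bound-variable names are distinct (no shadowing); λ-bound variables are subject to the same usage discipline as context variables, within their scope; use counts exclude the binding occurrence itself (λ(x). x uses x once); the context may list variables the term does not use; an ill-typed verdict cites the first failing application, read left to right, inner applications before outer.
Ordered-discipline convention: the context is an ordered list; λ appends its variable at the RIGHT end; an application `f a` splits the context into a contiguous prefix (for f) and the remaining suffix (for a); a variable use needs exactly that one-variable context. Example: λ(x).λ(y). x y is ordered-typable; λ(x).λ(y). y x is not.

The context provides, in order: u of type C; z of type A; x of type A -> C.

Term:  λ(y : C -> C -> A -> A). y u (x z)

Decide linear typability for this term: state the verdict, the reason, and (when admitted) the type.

yes — exactly-once usage across u, z, x, y; term : (C -> C -> A -> A) -> A -> A
variable uses: u=1; z=1; x=1; y [bound]=1
left-to-right use order: y, u, x, z
typing: the term checks, with type (C -> C -> A -> A) -> A -> A
across the five disciplines: ordered ✗ | linear ✓ | affine ✓ | relevant ✓ | unrestricted ✓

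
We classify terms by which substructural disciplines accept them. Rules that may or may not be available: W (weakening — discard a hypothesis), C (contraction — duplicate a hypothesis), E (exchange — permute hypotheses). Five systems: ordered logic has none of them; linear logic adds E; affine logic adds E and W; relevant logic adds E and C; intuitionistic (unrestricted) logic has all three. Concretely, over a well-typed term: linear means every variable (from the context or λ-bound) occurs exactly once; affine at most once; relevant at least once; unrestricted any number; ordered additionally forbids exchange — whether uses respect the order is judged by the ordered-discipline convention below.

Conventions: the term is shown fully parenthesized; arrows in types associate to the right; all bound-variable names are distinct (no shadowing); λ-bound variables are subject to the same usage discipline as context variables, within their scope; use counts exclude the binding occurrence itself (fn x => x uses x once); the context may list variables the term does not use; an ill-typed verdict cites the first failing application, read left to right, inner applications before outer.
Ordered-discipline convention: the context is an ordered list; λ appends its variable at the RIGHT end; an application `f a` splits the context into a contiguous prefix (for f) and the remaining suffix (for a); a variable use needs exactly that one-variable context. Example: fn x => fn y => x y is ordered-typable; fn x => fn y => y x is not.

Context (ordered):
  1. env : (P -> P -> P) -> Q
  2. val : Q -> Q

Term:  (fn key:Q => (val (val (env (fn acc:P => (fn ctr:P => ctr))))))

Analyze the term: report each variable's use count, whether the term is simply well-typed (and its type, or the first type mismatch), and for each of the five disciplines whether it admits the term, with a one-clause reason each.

usage: env=1, val=2, key (bound)=0, acc (bound)=0, ctr (bound)=1
use order (left to right): val, val, env, ctr
typing: ✓ — Q -> Q
ordered: ✗ — val ×2 used more than once (contraction); unused: key, acc — weakening required
linear: ✗ — val ×2 used more than once (contraction); unused: key, acc — weakening required
affine: ✗ — val ×2 used more than once (contraction)
relevant: ✗ — unused: key, acc — weakening required
unrestricted: ✓ — simply typable at Q -> Q; W, C, E all held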